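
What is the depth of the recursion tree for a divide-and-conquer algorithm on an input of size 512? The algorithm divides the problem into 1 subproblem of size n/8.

For divide and conquer with division factor 8:

Problem sizes at each level:
Level 0: 512
Level 1: 64
Level 2: 8
Level 3: 1

The root is level 0 and the size-1 base case is level 3 (the tree spans levels 0 through 3, i.e. 4 levels counting the root), so the depth is the number of divisions: log_8(512) = 3

The recursion tree depth is log_8(512) = 3. At each level, the problem size is divided by 8, so it takes 3 divisions to reduce to a base case of size 1. The algorithm makes 1 recursive call at each level.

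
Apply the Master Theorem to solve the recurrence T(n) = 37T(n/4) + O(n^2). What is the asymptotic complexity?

Master Theorem for T(n) = 37T(n/4) + O(n^2):

a = 37, b = 4, c = 2
log_b(a) = log_4(37) = 2.6047

Case 1: c = 2 < log_4(37) = 2.6047
T(n) = O(n^(log_4 37))

For T(n) = 37T(n/4) + O(n^2): log_4(37) = 2.6047. This is Case 1 of the Master Theorem (c < log_b(a), work dominated by leaves), giving O(n^(log_4 37)).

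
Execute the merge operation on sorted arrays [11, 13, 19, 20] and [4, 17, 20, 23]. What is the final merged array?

Merging process:

Compare 11 vs 4: take 4 from right. Merged: [4]
Compare 11 vs 17: take 11 from left. Merged: [4, 11]
Compare 13 vs 17: take 13 from left. Merged: [4, 11, 13]
Compare 19 vs 17: take 17 from right. Merged: [4, 11, 13, 17]
Compare 19 vs 20: take 19 from left. Merged: [4, 11, 13, 17, 19]
Compare 20 vs 20: take 20 from left. Merged: [4, 11, 13, 17, 19, 20]
Append remaining from right: [20, 23]. Merged: [4, 11, 13, 17, 19, 20, 20, 23]

Final merged array: [4, 11, 13, 17, 19, 20, 20, 23]
Total comparisons: 6

The merged array is [4, 11, 13, 17, 19, 20, 20, 23], requiring 6 comparisons. The merge step runs in O(n) time where n is the total number of elements.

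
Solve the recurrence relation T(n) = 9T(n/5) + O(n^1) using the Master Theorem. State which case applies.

Master Theorem for T(n) = 9T(n/5) + O(n^1):

a = 9, b = 5, c = 1
log_b(a) = log_5(9) = 1.3652

Case 1: c = 1 < log_5(9) = 1.3652
T(n) = O(n^(log_5 9))

For T(n) = 9T(n/5) + O(n^1): log_5(9) = 1.3652. This is Case 1 of the Master Theorem (c < log_b(a), work dominated by leaves), giving O(n^(log_5 9)).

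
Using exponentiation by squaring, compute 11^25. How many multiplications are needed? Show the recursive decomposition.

Computing 11^25 by squaring (build up from 11^1; each line after the first costs one multiplication):

11^1 = 11
11^2 = (11^1)^2 = 11^2 = 121
11^3 = 11 * 11^2 = 11 * 121 = 1331
11^6 = (11^3)^2 = 1331^2 = 1771561
11^12 = (11^6)^2 = 1771561^2 = 3138428376721
11^24 = (11^12)^2 = 3138428376721^2 = 9849732675807611094711841
11^25 = 11 * 11^24 = 11 * 9849732675807611094711841 = 108347059433883722041830251

Result: 108347059433883722041830251
Multiplications needed: 6 (6 lines after 11^1)

11^25 = 108347059433883722041830251. Using exponentiation by squaring, this requires 6 multiplications. The key idea: if the exponent is even, square the half-power; if odd, multiply by the base once.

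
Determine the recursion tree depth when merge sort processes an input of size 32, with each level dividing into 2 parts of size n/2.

For divide and conquer with division factor 2:

Problem sizes at each level:
Level 0: 32
Level 1: 16
Level 2: 8
Level 3: 4
Level 4: 2
Level 5: 1

The root is level 0 and the size-1 base case is level 5 (the tree spans levels 0 through 5, i.e. 6 levels counting the root), so the depth is the number of divisions: log_2(32) = 5

The recursion tree depth is log_2(32) = 5. At each level, the problem size is divided by 2, so it takes 5 divisions to reduce to a base case of size 1. The algorithm makes 2 recursive calls at each level.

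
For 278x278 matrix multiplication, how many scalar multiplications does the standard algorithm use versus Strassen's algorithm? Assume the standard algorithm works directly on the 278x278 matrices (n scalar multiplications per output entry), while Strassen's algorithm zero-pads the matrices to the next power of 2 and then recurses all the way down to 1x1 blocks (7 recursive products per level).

Matrix multiplication for 278x278 matrices:

Strassen's algorithm requires power-of-2 dimensions. Pad 278x278 to 512x512 (next power of 2).

Standard algorithm: 278^3 = 21484952 multiplications
Strassen's algorithm: 7^(log2(512)) = 7^9 = 40353607 multiplications
Difference: 21484952 - 40353607 = -18868655 (Strassen uses MORE here due to padding overhead — for small or just-over-power-of-2 n, padding can outweigh the per-level savings)

Standard: 21484952 multiplications (278^3). Strassen: 40353607 multiplications (7^9, after padding to 512x512). Strassen reduces 8 recursive multiplications to 7 at each level.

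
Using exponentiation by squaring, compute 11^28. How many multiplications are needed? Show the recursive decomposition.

Computing 11^28 by squaring (build up from 11^1; each line after the first costs one multiplication):

11^1 = 11
11^2 = (11^1)^2 = 11^2 = 121
11^3 = 11 * 11^2 = 11 * 121 = 1331
11^6 = (11^3)^2 = 1331^2 = 1771561
11^7 = 11 * 11^6 = 11 * 1771561 = 19487171
11^14 = (11^7)^2 = 19487171^2 = 379749833583241
11^28 = (11^14)^2 = 379749833583241^2 = 144209936106499234037676064081

Result: 144209936106499234037676064081
Multiplications needed: 6 (6 lines after 11^1)

11^28 = 144209936106499234037676064081. Using exponentiation by squaring, this requires 6 multiplications. The key idea: if the exponent is even, square the half-power; if odd, multiply by the base once.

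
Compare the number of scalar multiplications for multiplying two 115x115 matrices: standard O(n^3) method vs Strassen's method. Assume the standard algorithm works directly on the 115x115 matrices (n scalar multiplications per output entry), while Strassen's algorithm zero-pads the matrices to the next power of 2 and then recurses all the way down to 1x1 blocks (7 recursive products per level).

Matrix multiplication for 115x115 matrices:

Strassen's algorithm requires power-of-2 dimensions. Pad 115x115 to 128x128 (next power of 2).

Standard algorithm: 115^3 = 1520875 multiplications
Strassen's algorithm: 7^(log2(128)) = 7^7 = 823543 multiplications
Savings: 1520875 - 823543 = 697332 multiplications

Standard: 1520875 multiplications (115^3). Strassen: 823543 multiplications (7^7, after padding to 128x128). Strassen reduces 8 recursive multiplications to 7 at each level.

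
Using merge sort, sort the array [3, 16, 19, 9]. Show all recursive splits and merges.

Merge sort trace:

Split: [3, 16, 19, 9] -> [3, 16] and [19, 9]
  Split: [3, 16] -> [3] and [16]
  Merge: [3] + [16] -> [3, 16]
  Split: [19, 9] -> [19] and [9]
  Merge: [19] + [9] -> [9, 19]
Merge: [3, 16] + [9, 19] -> [3, 9, 16, 19]

Final sorted array: [3, 9, 16, 19]

The merge sort proceeds by recursively splitting the array and merging sorted halves.
After all merges, the sorted array is [3, 9, 16, 19].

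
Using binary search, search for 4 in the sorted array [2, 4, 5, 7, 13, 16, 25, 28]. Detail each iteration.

Binary search for 4 in [2, 4, 5, 7, 13, 16, 25, 28]:

lo=0, hi=7, mid=3, arr[mid]=7 -> 7 > 4, search left half
lo=0, hi=2, mid=1, arr[mid]=4 -> Found target at index 1!

Binary search finds 4 at index 1 after 2 comparisons. The search repeatedly halves the search space by comparing with the middle element.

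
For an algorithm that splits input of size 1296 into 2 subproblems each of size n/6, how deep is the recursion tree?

For divide and conquer with division factor 6:

Problem sizes at each level:
Level 0: 1296
Level 1: 216
Level 2: 36
Level 3: 6
Level 4: 1

The root is level 0 and the size-1 base case is level 4 (the tree spans levels 0 through 4, i.e. 5 levels counting the root), so the depth is the number of divisions: log_6(1296) = 4

The recursion tree depth is log_6(1296) = 4. At each level, the problem size is divided by 6, so it takes 4 divisions to reduce to a base case of size 1. The algorithm makes 2 recursive calls at each level.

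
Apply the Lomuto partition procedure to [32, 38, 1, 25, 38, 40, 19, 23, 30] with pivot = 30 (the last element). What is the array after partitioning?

Lomuto partition with pivot = 30:

Initial array: [32, 38, 1, 25, 38, 40, 19, 23, 30]

arr[0]=32 > 30: no swap
arr[1]=38 > 30: no swap
arr[2]=1 <= 30: swap with position 0, array becomes [1, 38, 32, 25, 38, 40, 19, 23, 30]
arr[3]=25 <= 30: swap with position 1, array becomes [1, 25, 32, 38, 38, 40, 19, 23, 30]
arr[4]=38 > 30: no swap
arr[5]=40 > 30: no swap
arr[6]=19 <= 30: swap with position 2, array becomes [1, 25, 19, 38, 38, 40, 32, 23, 30]
arr[7]=23 <= 30: swap with position 3, array becomes [1, 25, 19, 23, 38, 40, 32, 38, 30]

Place pivot at position 4: [1, 25, 19, 23, 30, 40, 32, 38, 38]
Pivot position: 4

After partitioning with pivot 30, the array becomes [1, 25, 19, 23, 30, 40, 32, 38, 38]. The pivot is placed at index 4. All elements to the left of the pivot are <= 30, and all elements to the right are > 30.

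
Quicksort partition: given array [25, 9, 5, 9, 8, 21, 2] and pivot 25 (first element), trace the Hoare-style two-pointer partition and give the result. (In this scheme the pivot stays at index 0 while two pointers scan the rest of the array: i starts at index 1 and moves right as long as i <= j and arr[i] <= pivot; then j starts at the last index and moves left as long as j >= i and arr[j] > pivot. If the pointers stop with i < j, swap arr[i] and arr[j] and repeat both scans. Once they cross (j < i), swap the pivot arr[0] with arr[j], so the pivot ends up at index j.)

Hoare-style two-pointer partition with pivot = 25:

Initial array: [25, 9, 5, 9, 8, 21, 2]

Pointers start at i = 1, j = 6.
i ends at 7, j ends at 6: the pointers have crossed (j < i), so scanning stops.

Swap pivot arr[0] with arr[6] to place pivot at position 6: [2, 9, 5, 9, 8, 21, 25]
Pivot position: 6

After partitioning with pivot 25, the array becomes [2, 9, 5, 9, 8, 21, 25]. The pivot is placed at index 6. All elements to the left of the pivot are <= 25, and all elements to the right are > 25.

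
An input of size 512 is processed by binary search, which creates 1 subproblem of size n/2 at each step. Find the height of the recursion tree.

For divide and conquer with division factor 2:

Problem sizes at each level:
Level 0: 512
Level 1: 256
Level 2: 128
Level 3: 64
Level 4: 32
Level 5: 16
Level 6: 8
Level 7: 4
Level 8: 2
Level 9: 1

The root is level 0 and the size-1 base case is level 9 (the tree spans levels 0 through 9, i.e. 10 levels counting the root), so the depth is the number of divisions: log_2(512) = 9

The recursion tree depth is log_2(512) = 9. At each level, the problem size is divided by 2, so it takes 9 divisions to reduce to a base case of size 1. The algorithm makes 1 recursive call at each level.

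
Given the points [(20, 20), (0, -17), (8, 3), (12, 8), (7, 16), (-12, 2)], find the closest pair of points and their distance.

Computing all pairwise distances among 6 points:

d((20, 20), (0, -17)) = 42.0595
d((20, 20), (8, 3)) = 20.8087
d((20, 20), (12, 8)) = 14.4222
d((20, 20), (7, 16)) = 13.6015
d((20, 20), (-12, 2)) = 36.7151
d((0, -17), (8, 3)) = 21.5407
d((0, -17), (12, 8)) = 27.7308
d((0, -17), (7, 16)) = 33.7343
d((0, -17), (-12, 2)) = 22.4722
d((8, 3), (12, 8)) = 6.4031 <-- minimum
d((8, 3), (7, 16)) = 13.0384
d((8, 3), (-12, 2)) = 20.025
d((12, 8), (7, 16)) = 9.434
d((12, 8), (-12, 2)) = 24.7386
d((7, 16), (-12, 2)) = 23.6008

Closest pair: (8, 3) and (12, 8) with distance 6.4031

The closest pair is (8, 3) and (12, 8) with Euclidean distance 6.4031. For 6 points, brute-force pairwise comparison is shown above. For large n, the divide-and-conquer algorithm (sort by x, recurse on halves, check the dividing strip) achieves O(n log n).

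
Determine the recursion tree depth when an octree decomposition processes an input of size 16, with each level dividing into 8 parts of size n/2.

For divide and conquer with division factor 2:

Problem sizes at each level:
Level 0: 16
Level 1: 8
Level 2: 4
Level 3: 2
Level 4: 1

The root is level 0 and the size-1 base case is level 4 (the tree spans levels 0 through 4, i.e. 5 levels counting the root), so the depth is the number of divisions: log_2(16) = 4

The recursion tree depth is log_2(16) = 4. At each level, the problem size is divided by 2, so it takes 4 divisions to reduce to a base case of size 1. The algorithm makes 8 recursive calls at each level.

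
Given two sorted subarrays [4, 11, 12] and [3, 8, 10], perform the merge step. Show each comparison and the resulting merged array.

Merging process:

Compare 4 vs 3: take 3 from right. Merged: [3]
Compare 4 vs 8: take 4 from left. Merged: [3, 4]
Compare 11 vs 8: take 8 from right. Merged: [3, 4, 8]
Compare 11 vs 10: take 10 from right. Merged: [3, 4, 8, 10]
Append remaining from left: [11, 12]. Merged: [3, 4, 8, 10, 11, 12]

Final merged array: [3, 4, 8, 10, 11, 12]
Total comparisons: 4

The merged array is [3, 4, 8, 10, 11, 12], requiring 4 comparisons. The merge step runs in O(n) time where n is the total number of elements.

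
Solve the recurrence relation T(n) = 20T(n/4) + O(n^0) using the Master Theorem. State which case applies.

Master Theorem for T(n) = 20T(n/4) + O(n^0):

a = 20, b = 4, c = 0
log_b(a) = log_4(20) = 2.1610

Case 1: c = 0 < log_4(20) = 2.1610
T(n) = O(n^(log_4 20))

For T(n) = 20T(n/4) + O(n^0): log_4(20) = 2.1610. This is Case 1 of the Master Theorem (c < log_b(a), work dominated by leaves), giving O(n^(log_4 20)).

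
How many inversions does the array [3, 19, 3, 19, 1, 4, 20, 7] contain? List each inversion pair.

Finding inversions in [3, 19, 3, 19, 1, 4, 20, 7]:

(0, 4): arr[0]=3 > arr[4]=1
(1, 2): arr[1]=19 > arr[2]=3
(1, 4): arr[1]=19 > arr[4]=1
(1, 5): arr[1]=19 > arr[5]=4
(1, 7): arr[1]=19 > arr[7]=7
(2, 4): arr[2]=3 > arr[4]=1
(3, 4): arr[3]=19 > arr[4]=1
(3, 5): arr[3]=19 > arr[5]=4
(3, 7): arr[3]=19 > arr[7]=7
(6, 7): arr[6]=20 > arr[7]=7

Total inversions: 10

The array has 10 inversion(s): (0,4), (1,2), (1,4), (1,5), (1,7), (2,4), (3,4), (3,5), (3,7), (6,7). Each pair (i,j) satisfies i < j and arr[i] > arr[j].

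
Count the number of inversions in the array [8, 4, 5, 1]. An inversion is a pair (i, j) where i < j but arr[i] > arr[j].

Finding inversions in [8, 4, 5, 1]:

(0, 1): arr[0]=8 > arr[1]=4
(0, 2): arr[0]=8 > arr[2]=5
(0, 3): arr[0]=8 > arr[3]=1
(1, 3): arr[1]=4 > arr[3]=1
(2, 3): arr[2]=5 > arr[3]=1

Total inversions: 5

The array has 5 inversion(s): (0,1), (0,2), (0,3), (1,3), (2,3). Each pair (i,j) satisfies i < j and arr[i] > arr[j].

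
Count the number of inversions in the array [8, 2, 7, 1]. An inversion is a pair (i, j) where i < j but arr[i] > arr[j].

Finding inversions in [8, 2, 7, 1]:

(0, 1): arr[0]=8 > arr[1]=2
(0, 2): arr[0]=8 > arr[2]=7
(0, 3): arr[0]=8 > arr[3]=1
(1, 3): arr[1]=2 > arr[3]=1
(2, 3): arr[2]=7 > arr[3]=1

Total inversions: 5

The array has 5 inversion(s): (0,1), (0,2), (0,3), (1,3), (2,3). Each pair (i,j) satisfies i < j and arr[i] > arr[j].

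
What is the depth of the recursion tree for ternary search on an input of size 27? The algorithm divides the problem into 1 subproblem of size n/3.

For divide and conquer with division factor 3:

Problem sizes at each level:
Level 0: 27
Level 1: 9
Level 2: 3
Level 3: 1

The root is level 0 and the size-1 base case is level 3 (the tree spans levels 0 through 3, i.e. 4 levels counting the root), so the depth is the number of divisions: log_3(27) = 3

The recursion tree depth is log_3(27) = 3. At each level, the problem size is divided by 3, so it takes 3 divisions to reduce to a base case of size 1. The algorithm makes 1 recursive call at each level.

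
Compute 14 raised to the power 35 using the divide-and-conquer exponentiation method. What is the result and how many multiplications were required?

Computing 14^35 by squaring (build up from 14^1; each line after the first costs one multiplication):

14^1 = 14
14^2 = (14^1)^2 = 14^2 = 196
14^4 = (14^2)^2 = 196^2 = 38416
14^8 = (14^4)^2 = 38416^2 = 1475789056
14^16 = (14^8)^2 = 1475789056^2 = 2177953337809371136
14^17 = 14 * 14^16 = 14 * 2177953337809371136 = 30491346729331195904
14^34 = (14^17)^2 = 30491346729331195904^2 = 929722225368296217729286886758826377216
14^35 = 14 * 14^34 = 14 * 929722225368296217729286886758826377216 = 13016111155156147048210016414623569281024

Result: 13016111155156147048210016414623569281024
Multiplications needed: 7 (7 lines after 14^1)

14^35 = 13016111155156147048210016414623569281024. Using exponentiation by squaring, this requires 7 multiplications. The key idea: if the exponent is even, square the half-power; if odd, multiply by the base once.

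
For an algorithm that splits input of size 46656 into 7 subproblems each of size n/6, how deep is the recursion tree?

For divide and conquer with division factor 6:

Problem sizes at each level:
Level 0: 46656
Level 1: 7776
Level 2: 1296
Level 3: 216
Level 4: 36
Level 5: 6
Level 6: 1

The root is level 0 and the size-1 base case is level 6 (the tree spans levels 0 through 6, i.e. 7 levels counting the root), so the depth is the number of divisions: log_6(46656) = 6

The recursion tree depth is log_6(46656) = 6. At each level, the problem size is divided by 6, so it takes 6 divisions to reduce to a base case of size 1. The algorithm makes 7 recursive calls at each level.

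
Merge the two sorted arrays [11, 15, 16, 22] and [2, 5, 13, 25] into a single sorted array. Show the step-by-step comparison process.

Merging process:

Compare 11 vs 2: take 2 from right. Merged: [2]
Compare 11 vs 5: take 5 from right. Merged: [2, 5]
Compare 11 vs 13: take 11 from left. Merged: [2, 5, 11]
Compare 15 vs 13: take 13 from right. Merged: [2, 5, 11, 13]
Compare 15 vs 25: take 15 from left. Merged: [2, 5, 11, 13, 15]
Compare 16 vs 25: take 16 from left. Merged: [2, 5, 11, 13, 15, 16]
Compare 22 vs 25: take 22 from left. Merged: [2, 5, 11, 13, 15, 16, 22]
Append remaining from right: [25]. Merged: [2, 5, 11, 13, 15, 16, 22, 25]

Final merged array: [2, 5, 11, 13, 15, 16, 22, 25]
Total comparisons: 7

The merged array is [2, 5, 11, 13, 15, 16, 22, 25], requiring 7 comparisons. The merge step runs in O(n) time where n is the total number of elements.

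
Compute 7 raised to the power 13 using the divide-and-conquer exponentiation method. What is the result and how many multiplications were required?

Computing 7^13 by squaring (build up from 7^1; each line after the first costs one multiplication):

7^1 = 7
7^2 = (7^1)^2 = 7^2 = 49
7^3 = 7 * 7^2 = 7 * 49 = 343
7^6 = (7^3)^2 = 343^2 = 117649
7^12 = (7^6)^2 = 117649^2 = 13841287201
7^13 = 7 * 7^12 = 7 * 13841287201 = 96889010407

Result: 96889010407
Multiplications needed: 5 (5 lines after 7^1)

7^13 = 96889010407. Using exponentiation by squaring, this requires 5 multiplications. The key idea: if the exponent is even, square the half-power; if odd, multiply by the base once.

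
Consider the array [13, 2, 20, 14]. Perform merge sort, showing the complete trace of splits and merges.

Merge sort trace:

Split: [13, 2, 20, 14] -> [13, 2] and [20, 14]
  Split: [13, 2] -> [13] and [2]
  Merge: [13] + [2] -> [2, 13]
  Split: [20, 14] -> [20] and [14]
  Merge: [20] + [14] -> [14, 20]
Merge: [2, 13] + [14, 20] -> [2, 13, 14, 20]

Final sorted array: [2, 13, 14, 20]

The merge sort proceeds by recursively splitting the array and merging sorted halves.
After all merges, the sorted array is [2, 13, 14, 20].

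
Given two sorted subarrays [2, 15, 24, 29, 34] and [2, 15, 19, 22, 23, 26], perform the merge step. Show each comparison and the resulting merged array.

Merging process:

Compare 2 vs 2: take 2 from left. Merged: [2]
Compare 15 vs 2: take 2 from right. Merged: [2, 2]
Compare 15 vs 15: take 15 from left. Merged: [2, 2, 15]
Compare 24 vs 15: take 15 from right. Merged: [2, 2, 15, 15]
Compare 24 vs 19: take 19 from right. Merged: [2, 2, 15, 15, 19]
Compare 24 vs 22: take 22 from right. Merged: [2, 2, 15, 15, 19, 22]
Compare 24 vs 23: take 23 from right. Merged: [2, 2, 15, 15, 19, 22, 23]
Compare 24 vs 26: take 24 from left. Merged: [2, 2, 15, 15, 19, 22, 23, 24]
Compare 29 vs 26: take 26 from right. Merged: [2, 2, 15, 15, 19, 22, 23, 24, 26]
Append remaining from left: [29, 34]. Merged: [2, 2, 15, 15, 19, 22, 23, 24, 26, 29, 34]

Final merged array: [2, 2, 15, 15, 19, 22, 23, 24, 26, 29, 34]
Total comparisons: 9

The merged array is [2, 2, 15, 15, 19, 22, 23, 24, 26, 29, 34], requiring 9 comparisons. The merge step runs in O(n) time where n is the total number of elements.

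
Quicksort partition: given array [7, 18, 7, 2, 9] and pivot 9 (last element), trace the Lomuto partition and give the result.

Lomuto partition with pivot = 9:

Initial array: [7, 18, 7, 2, 9]

arr[0]=7 <= 9: swap with position 0, array becomes [7, 18, 7, 2, 9]
arr[1]=18 > 9: no swap
arr[2]=7 <= 9: swap with position 1, array becomes [7, 7, 18, 2, 9]
arr[3]=2 <= 9: swap with position 2, array becomes [7, 7, 2, 18, 9]

Place pivot at position 3: [7, 7, 2, 9, 18]
Pivot position: 3

After partitioning with pivot 9, the array becomes [7, 7, 2, 9, 18]. The pivot is placed at index 3. All elements to the left of the pivot are <= 9, and all elements to the right are > 9.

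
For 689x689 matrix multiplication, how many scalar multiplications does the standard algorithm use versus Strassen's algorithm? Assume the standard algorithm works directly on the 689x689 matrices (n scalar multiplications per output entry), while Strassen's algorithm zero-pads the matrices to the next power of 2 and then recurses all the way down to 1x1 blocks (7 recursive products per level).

Matrix multiplication for 689x689 matrices:

Strassen's algorithm requires power-of-2 dimensions. Pad 689x689 to 1024x1024 (next power of 2).

Standard algorithm: 689^3 = 327082769 multiplications
Strassen's algorithm: 7^(log2(1024)) = 7^10 = 282475249 multiplications
Savings: 327082769 - 282475249 = 44607520 multiplications

Standard: 327082769 multiplications (689^3). Strassen: 282475249 multiplications (7^10, after padding to 1024x1024). Strassen reduces 8 recursive multiplications to 7 at each level.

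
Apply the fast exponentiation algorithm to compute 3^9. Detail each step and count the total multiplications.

Computing 3^9 by squaring (build up from 3^1; each line after the first costs one multiplication):

3^1 = 3
3^2 = (3^1)^2 = 3^2 = 9
3^4 = (3^2)^2 = 9^2 = 81
3^8 = (3^4)^2 = 81^2 = 6561
3^9 = 3 * 3^8 = 3 * 6561 = 19683

Result: 19683
Multiplications needed: 4 (4 lines after 3^1)

3^9 = 19683. Using exponentiation by squaring, this requires 4 multiplications. The key idea: if the exponent is even, square the half-power; if odd, multiply by the base once.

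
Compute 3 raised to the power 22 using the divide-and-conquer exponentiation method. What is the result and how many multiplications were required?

Computing 3^22 by squaring (build up from 3^1; each line after the first costs one multiplication):

3^1 = 3
3^2 = (3^1)^2 = 3^2 = 9
3^4 = (3^2)^2 = 9^2 = 81
3^5 = 3 * 3^4 = 3 * 81 = 243
3^10 = (3^5)^2 = 243^2 = 59049
3^11 = 3 * 3^10 = 3 * 59049 = 177147
3^22 = (3^11)^2 = 177147^2 = 31381059609

Result: 31381059609
Multiplications needed: 6 (6 lines after 3^1)

3^22 = 31381059609. Using exponentiation by squaring, this requires 6 multiplications. The key idea: if the exponent is even, square the half-power; if odd, multiply by the base once.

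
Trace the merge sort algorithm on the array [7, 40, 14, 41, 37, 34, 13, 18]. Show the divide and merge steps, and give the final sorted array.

Merge sort trace:

Split: [7, 40, 14, 41, 37, 34, 13, 18] -> [7, 40, 14, 41] and [37, 34, 13, 18]
  Split: [7, 40, 14, 41] -> [7, 40] and [14, 41]
    Split: [7, 40] -> [7] and [40]
    Merge: [7] + [40] -> [7, 40]
    Split: [14, 41] -> [14] and [41]
    Merge: [14] + [41] -> [14, 41]
  Merge: [7, 40] + [14, 41] -> [7, 14, 40, 41]
  Split: [37, 34, 13, 18] -> [37, 34] and [13, 18]
    Split: [37, 34] -> [37] and [34]
    Merge: [37] + [34] -> [34, 37]
    Split: [13, 18] -> [13] and [18]
    Merge: [13] + [18] -> [13, 18]
  Merge: [34, 37] + [13, 18] -> [13, 18, 34, 37]
Merge: [7, 14, 40, 41] + [13, 18, 34, 37] -> [7, 13, 14, 18, 34, 37, 40, 41]

Final sorted array: [7, 13, 14, 18, 34, 37, 40, 41]

The merge sort proceeds by recursively splitting the array and merging sorted halves.
After all merges, the sorted array is [7, 13, 14, 18, 34, 37, 40, 41].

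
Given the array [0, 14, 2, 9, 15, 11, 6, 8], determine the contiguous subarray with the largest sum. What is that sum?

Using Kadane's algorithm on [0, 14, 2, 9, 15, 11, 6, 8]:

Scanning through the array:
Position 1 (value 14): max_ending_here = 14, max_so_far = 14
Position 2 (value 2): max_ending_here = 16, max_so_far = 16
Position 3 (value 9): max_ending_here = 25, max_so_far = 25
Position 4 (value 15): max_ending_here = 40, max_so_far = 40
Position 5 (value 11): max_ending_here = 51, max_so_far = 51
Position 6 (value 6): max_ending_here = 57, max_so_far = 57
Position 7 (value 8): max_ending_here = 65, max_so_far = 65

Maximum subarray: [0, 14, 2, 9, 15, 11, 6, 8]
Maximum sum: 65

The maximum subarray is [0, 14, 2, 9, 15, 11, 6, 8] with sum 65. This subarray runs from index 0 to index 7.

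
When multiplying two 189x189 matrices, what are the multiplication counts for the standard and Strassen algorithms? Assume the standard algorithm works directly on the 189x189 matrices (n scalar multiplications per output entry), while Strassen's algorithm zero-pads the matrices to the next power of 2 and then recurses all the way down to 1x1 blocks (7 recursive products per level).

Matrix multiplication for 189x189 matrices:

Strassen's algorithm requires power-of-2 dimensions. Pad 189x189 to 256x256 (next power of 2).

Standard algorithm: 189^3 = 6751269 multiplications
Strassen's algorithm: 7^(log2(256)) = 7^8 = 5764801 multiplications
Savings: 6751269 - 5764801 = 986468 multiplications

Standard: 6751269 multiplications (189^3). Strassen: 5764801 multiplications (7^8, after padding to 256x256). Strassen reduces 8 recursive multiplications to 7 at each level.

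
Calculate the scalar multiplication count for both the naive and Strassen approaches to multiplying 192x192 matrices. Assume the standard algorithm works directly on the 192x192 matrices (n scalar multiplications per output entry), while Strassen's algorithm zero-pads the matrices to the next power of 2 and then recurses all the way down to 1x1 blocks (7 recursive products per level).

Matrix multiplication for 192x192 matrices:

Strassen's algorithm requires power-of-2 dimensions. Pad 192x192 to 256x256 (next power of 2).

Standard algorithm: 192^3 = 7077888 multiplications
Strassen's algorithm: 7^(log2(256)) = 7^8 = 5764801 multiplications
Savings: 7077888 - 5764801 = 1313087 multiplications

Standard: 7077888 multiplications (192^3). Strassen: 5764801 multiplications (7^8, after padding to 256x256). Strassen reduces 8 recursive multiplications to 7 at each level.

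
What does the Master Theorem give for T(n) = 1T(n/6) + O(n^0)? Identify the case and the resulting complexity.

Master Theorem for T(n) = 1T(n/6) + O(n^0):

a = 1, b = 6, c = 0
log_b(a) = log_6(1) = 0.0000

Case 2: c = 0 = log_6(1) = 0.0000
T(n) = O(n^0 log n) = O(log n)

For T(n) = 1T(n/6) + O(n^0): log_6(1) = 0.0000. This is Case 2 of the Master Theorem (c = log_b(a), equal work at all levels), giving O(log n).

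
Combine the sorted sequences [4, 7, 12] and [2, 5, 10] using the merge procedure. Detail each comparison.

Merging process:

Compare 4 vs 2: take 2 from right. Merged: [2]
Compare 4 vs 5: take 4 from left. Merged: [2, 4]
Compare 7 vs 5: take 5 from right. Merged: [2, 4, 5]
Compare 7 vs 10: take 7 from left. Merged: [2, 4, 5, 7]
Compare 12 vs 10: take 10 from right. Merged: [2, 4, 5, 7, 10]
Append remaining from left: [12]. Merged: [2, 4, 5, 7, 10, 12]

Final merged array: [2, 4, 5, 7, 10, 12]
Total comparisons: 5

The merged array is [2, 4, 5, 7, 10, 12], requiring 5 comparisons. The merge step runs in O(n) time where n is the total number of elements.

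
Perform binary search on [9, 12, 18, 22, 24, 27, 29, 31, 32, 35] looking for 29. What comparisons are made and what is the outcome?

Binary search for 29 in [9, 12, 18, 22, 24, 27, 29, 31, 32, 35]:

lo=0, hi=9, mid=4, arr[mid]=24 -> 24 < 29, search right half
lo=5, hi=9, mid=7, arr[mid]=31 -> 31 > 29, search left half
lo=5, hi=6, mid=5, arr[mid]=27 -> 27 < 29, search right half
lo=6, hi=6, mid=6, arr[mid]=29 -> Found target at index 6!

Binary search finds 29 at index 6 after 4 comparisons. The search repeatedly halves the search space by comparing with the middle element.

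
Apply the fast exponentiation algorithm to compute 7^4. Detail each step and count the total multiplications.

Computing 7^4 by squaring (build up from 7^1; each line after the first costs one multiplication):

7^1 = 7
7^2 = (7^1)^2 = 7^2 = 49
7^4 = (7^2)^2 = 49^2 = 2401

Result: 2401
Multiplications needed: 2 (2 lines after 7^1)

7^4 = 2401. Using exponentiation by squaring, this requires 2 multiplications. The key idea: if the exponent is even, square the half-power; if odd, multiply by the base once.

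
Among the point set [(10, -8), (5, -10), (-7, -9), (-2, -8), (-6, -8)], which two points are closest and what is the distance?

Computing all pairwise distances among 5 points:

d((10, -8), (5, -10)) = 5.3852
d((10, -8), (-7, -9)) = 17.0294
d((10, -8), (-2, -8)) = 12.0
d((10, -8), (-6, -8)) = 16.0
d((5, -10), (-7, -9)) = 12.0416
d((5, -10), (-2, -8)) = 7.2801
d((5, -10), (-6, -8)) = 11.1803
d((-7, -9), (-2, -8)) = 5.099
d((-7, -9), (-6, -8)) = 1.4142 <-- minimum
d((-2, -8), (-6, -8)) = 4.0

Closest pair: (-7, -9) and (-6, -8) with distance 1.4142

The closest pair is (-7, -9) and (-6, -8) with Euclidean distance 1.4142. For 5 points, brute-force pairwise comparison is shown above. For large n, the divide-and-conquer algorithm (sort by x, recurse on halves, check the dividing strip) achieves O(n log n).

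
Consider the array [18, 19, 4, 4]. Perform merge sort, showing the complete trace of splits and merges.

Merge sort trace:

Split: [18, 19, 4, 4] -> [18, 19] and [4, 4]
  Split: [18, 19] -> [18] and [19]
  Merge: [18] + [19] -> [18, 19]
  Split: [4, 4] -> [4] and [4]
  Merge: [4] + [4] -> [4, 4]
Merge: [18, 19] + [4, 4] -> [4, 4, 18, 19]

Final sorted array: [4, 4, 18, 19]

The merge sort proceeds by recursively splitting the array and merging sorted halves.
After all merges, the sorted array is [4, 4, 18, 19].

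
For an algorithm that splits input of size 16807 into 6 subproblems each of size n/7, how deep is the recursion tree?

For divide and conquer with division factor 7:

Problem sizes at each level:
Level 0: 16807
Level 1: 2401
Level 2: 343
Level 3: 49
Level 4: 7
Level 5: 1

The root is level 0 and the size-1 base case is level 5 (the tree spans levels 0 through 5, i.e. 6 levels counting the root), so the depth is the number of divisions: log_7(16807) = 5

The recursion tree depth is log_7(16807) = 5. At each level, the problem size is divided by 7, so it takes 5 divisions to reduce to a base case of size 1. The algorithm makes 6 recursive calls at each level.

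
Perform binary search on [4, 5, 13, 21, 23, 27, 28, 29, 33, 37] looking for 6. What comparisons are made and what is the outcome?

Binary search for 6 in [4, 5, 13, 21, 23, 27, 28, 29, 33, 37]:

lo=0, hi=9, mid=4, arr[mid]=23 -> 23 > 6, search left half
lo=0, hi=3, mid=1, arr[mid]=5 -> 5 < 6, search right half
lo=2, hi=3, mid=2, arr[mid]=13 -> 13 > 6, search left half
lo=2 > hi=1, target 6 not found

Binary search determines that 6 is not in the array after 3 comparisons. The search space was exhausted without finding the target.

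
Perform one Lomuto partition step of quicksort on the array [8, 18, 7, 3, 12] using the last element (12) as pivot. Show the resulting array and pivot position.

Lomuto partition with pivot = 12:

Initial array: [8, 18, 7, 3, 12]

arr[0]=8 <= 12: swap with position 0, array becomes [8, 18, 7, 3, 12]
arr[1]=18 > 12: no swap
arr[2]=7 <= 12: swap with position 1, array becomes [8, 7, 18, 3, 12]
arr[3]=3 <= 12: swap with position 2, array becomes [8, 7, 3, 18, 12]

Place pivot at position 3: [8, 7, 3, 12, 18]
Pivot position: 3

After partitioning with pivot 12, the array becomes [8, 7, 3, 12, 18]. The pivot is placed at index 3. All elements to the left of the pivot are <= 12, and all elements to the right are > 12.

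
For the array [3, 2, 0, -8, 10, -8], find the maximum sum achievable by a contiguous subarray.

Using Kadane's algorithm on [3, 2, 0, -8, 10, -8]:

Scanning through the array:
Position 1 (value 2): max_ending_here = 5, max_so_far = 5
Position 2 (value 0): max_ending_here = 5, max_so_far = 5
Position 3 (value -8): max_ending_here = -3, max_so_far = 5
Position 4 (value 10): max_ending_here = 10, max_so_far = 10
Position 5 (value -8): max_ending_here = 2, max_so_far = 10

Maximum subarray: [10]
Maximum sum: 10

The maximum subarray is [10] with sum 10. This subarray runs from index 4 to index 4.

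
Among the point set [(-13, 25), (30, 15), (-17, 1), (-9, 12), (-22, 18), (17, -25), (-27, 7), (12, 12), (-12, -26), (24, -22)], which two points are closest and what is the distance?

Computing all pairwise distances among 10 points:

d((-13, 25), (30, 15)) = 44.1475
d((-13, 25), (-17, 1)) = 24.3311
d((-13, 25), (-9, 12)) = 13.6015
d((-13, 25), (-22, 18)) = 11.4018
d((-13, 25), (17, -25)) = 58.3095
d((-13, 25), (-27, 7)) = 22.8035
d((-13, 25), (12, 12)) = 28.178
d((-13, 25), (-12, -26)) = 51.0098
d((-13, 25), (24, -22)) = 59.8164
d((30, 15), (-17, 1)) = 49.0408
d((30, 15), (-9, 12)) = 39.1152
d((30, 15), (-22, 18)) = 52.0865
d((30, 15), (17, -25)) = 42.0595
d((30, 15), (-27, 7)) = 57.5587
d((30, 15), (12, 12)) = 18.2483
d((30, 15), (-12, -26)) = 58.6941
d((30, 15), (24, -22)) = 37.4833
d((-17, 1), (-9, 12)) = 13.6015
d((-17, 1), (-22, 18)) = 17.72
d((-17, 1), (17, -25)) = 42.8019
d((-17, 1), (-27, 7)) = 11.6619
d((-17, 1), (12, 12)) = 31.0161
d((-17, 1), (-12, -26)) = 27.4591
d((-17, 1), (24, -22)) = 47.0106
d((-9, 12), (-22, 18)) = 14.3178
d((-9, 12), (17, -25)) = 45.2217
d((-9, 12), (-27, 7)) = 18.6815
d((-9, 12), (12, 12)) = 21.0
d((-9, 12), (-12, -26)) = 38.1182
d((-9, 12), (24, -22)) = 47.3814
d((-22, 18), (17, -25)) = 58.0517
d((-22, 18), (-27, 7)) = 12.083
d((-22, 18), (12, 12)) = 34.5254
d((-22, 18), (-12, -26)) = 45.1221
d((-22, 18), (24, -22)) = 60.959
d((17, -25), (-27, 7)) = 54.4059
d((17, -25), (12, 12)) = 37.3363
d((17, -25), (-12, -26)) = 29.0172
d((17, -25), (24, -22)) = 7.6158 <-- minimum
d((-27, 7), (12, 12)) = 39.3192
d((-27, 7), (-12, -26)) = 36.2491
d((-27, 7), (24, -22)) = 58.6686
d((12, 12), (-12, -26)) = 44.9444
d((12, 12), (24, -22)) = 36.0555
d((-12, -26), (24, -22)) = 36.2215

Closest pair: (17, -25) and (24, -22) with distance 7.6158

The closest pair is (17, -25) and (24, -22) with Euclidean distance 7.6158. For 10 points, brute-force pairwise comparison is shown above. For large n, the divide-and-conquer algorithm (sort by x, recurse on halves, check the dividing strip) achieves O(n log n).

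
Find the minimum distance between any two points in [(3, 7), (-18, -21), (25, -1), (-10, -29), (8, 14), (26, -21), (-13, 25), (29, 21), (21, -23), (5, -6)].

Computing all pairwise distances among 10 points:

d((3, 7), (-18, -21)) = 35.0
d((3, 7), (25, -1)) = 23.4094
d((3, 7), (-10, -29)) = 38.2753
d((3, 7), (8, 14)) = 8.6023
d((3, 7), (26, -21)) = 36.2353
d((3, 7), (-13, 25)) = 24.0832
d((3, 7), (29, 21)) = 29.5296
d((3, 7), (21, -23)) = 34.9857
d((3, 7), (5, -6)) = 13.1529
d((-18, -21), (25, -1)) = 47.4236
d((-18, -21), (-10, -29)) = 11.3137
d((-18, -21), (8, 14)) = 43.6005
d((-18, -21), (26, -21)) = 44.0
d((-18, -21), (-13, 25)) = 46.2709
d((-18, -21), (29, 21)) = 63.0317
d((-18, -21), (21, -23)) = 39.0512
d((-18, -21), (5, -6)) = 27.4591
d((25, -1), (-10, -29)) = 44.8219
d((25, -1), (8, 14)) = 22.6716
d((25, -1), (26, -21)) = 20.025
d((25, -1), (-13, 25)) = 46.0435
d((25, -1), (29, 21)) = 22.3607
d((25, -1), (21, -23)) = 22.3607
d((25, -1), (5, -6)) = 20.6155
d((-10, -29), (8, 14)) = 46.6154
d((-10, -29), (26, -21)) = 36.8782
d((-10, -29), (-13, 25)) = 54.0833
d((-10, -29), (29, 21)) = 63.4114
d((-10, -29), (21, -23)) = 31.5753
d((-10, -29), (5, -6)) = 27.4591
d((8, 14), (26, -21)) = 39.3573
d((8, 14), (-13, 25)) = 23.7065
d((8, 14), (29, 21)) = 22.1359
d((8, 14), (21, -23)) = 39.2173
d((8, 14), (5, -6)) = 20.2237
d((26, -21), (-13, 25)) = 60.3075
d((26, -21), (29, 21)) = 42.107
d((26, -21), (21, -23)) = 5.3852 <-- minimum
d((26, -21), (5, -6)) = 25.807
d((-13, 25), (29, 21)) = 42.19
d((-13, 25), (21, -23)) = 58.8218
d((-13, 25), (5, -6)) = 35.8469
d((29, 21), (21, -23)) = 44.7214
d((29, 21), (5, -6)) = 36.1248
d((21, -23), (5, -6)) = 23.3452

Closest pair: (26, -21) and (21, -23) with distance 5.3852

The closest pair is (26, -21) and (21, -23) with Euclidean distance 5.3852. For 10 points, brute-force pairwise comparison is shown above. For large n, the divide-and-conquer algorithm (sort by x, recurse on halves, check the dividing strip) achieves O(n log n).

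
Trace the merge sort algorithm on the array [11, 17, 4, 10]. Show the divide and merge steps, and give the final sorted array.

Merge sort trace:

Split: [11, 17, 4, 10] -> [11, 17] and [4, 10]
  Split: [11, 17] -> [11] and [17]
  Merge: [11] + [17] -> [11, 17]
  Split: [4, 10] -> [4] and [10]
  Merge: [4] + [10] -> [4, 10]
Merge: [11, 17] + [4, 10] -> [4, 10, 11, 17]

Final sorted array: [4, 10, 11, 17]

The merge sort proceeds by recursively splitting the array and merging sorted halves.
After all merges, the sorted array is [4, 10, 11, 17].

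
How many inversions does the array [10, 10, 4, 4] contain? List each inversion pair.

Finding inversions in [10, 10, 4, 4]:

(0, 2): arr[0]=10 > arr[2]=4
(0, 3): arr[0]=10 > arr[3]=4
(1, 2): arr[1]=10 > arr[2]=4
(1, 3): arr[1]=10 > arr[3]=4

Total inversions: 4

The array has 4 inversion(s): (0,2), (0,3), (1,2), (1,3). Each pair (i,j) satisfies i < j and arr[i] > arr[j].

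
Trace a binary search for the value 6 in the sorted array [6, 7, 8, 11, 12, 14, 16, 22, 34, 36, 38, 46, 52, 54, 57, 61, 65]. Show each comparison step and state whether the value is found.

Binary search for 6 in [6, 7, 8, 11, 12, 14, 16, 22, 34, 36, 38, 46, 52, 54, 57, 61, 65]:

lo=0, hi=16, mid=8, arr[mid]=34 -> 34 > 6, search left half
lo=0, hi=7, mid=3, arr[mid]=11 -> 11 > 6, search left half
lo=0, hi=2, mid=1, arr[mid]=7 -> 7 > 6, search left half
lo=0, hi=0, mid=0, arr[mid]=6 -> Found target at index 0!

Binary search finds 6 at index 0 after 4 comparisons. The search repeatedly halves the search space by comparing with the middle element.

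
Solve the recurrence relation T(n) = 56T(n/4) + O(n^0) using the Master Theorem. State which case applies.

Master Theorem for T(n) = 56T(n/4) + O(n^0):

a = 56, b = 4, c = 0
log_b(a) = log_4(56) = 2.9037

Case 1: c = 0 < log_4(56) = 2.9037
T(n) = O(n^(log_4 56))

For T(n) = 56T(n/4) + O(n^0): log_4(56) = 2.9037. This is Case 1 of the Master Theorem (c < log_b(a), work dominated by leaves), giving O(n^(log_4 56)).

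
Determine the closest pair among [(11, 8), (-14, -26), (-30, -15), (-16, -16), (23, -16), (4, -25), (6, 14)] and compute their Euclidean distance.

Computing all pairwise distances among 7 points:

d((11, 8), (-14, -26)) = 42.2019
d((11, 8), (-30, -15)) = 47.0106
d((11, 8), (-16, -16)) = 36.1248
d((11, 8), (23, -16)) = 26.8328
d((11, 8), (4, -25)) = 33.7343
d((11, 8), (6, 14)) = 7.8102 <-- minimum
d((-14, -26), (-30, -15)) = 19.4165
d((-14, -26), (-16, -16)) = 10.198
d((-14, -26), (23, -16)) = 38.3275
d((-14, -26), (4, -25)) = 18.0278
d((-14, -26), (6, 14)) = 44.7214
d((-30, -15), (-16, -16)) = 14.0357
d((-30, -15), (23, -16)) = 53.0094
d((-30, -15), (4, -25)) = 35.4401
d((-30, -15), (6, 14)) = 46.2277
d((-16, -16), (23, -16)) = 39.0
d((-16, -16), (4, -25)) = 21.9317
d((-16, -16), (6, 14)) = 37.2022
d((23, -16), (4, -25)) = 21.0238
d((23, -16), (6, 14)) = 34.4819
d((4, -25), (6, 14)) = 39.0512

Closest pair: (11, 8) and (6, 14) with distance 7.8102

The closest pair is (11, 8) and (6, 14) with Euclidean distance 7.8102. For 7 points, brute-force pairwise comparison is shown above. For large n, the divide-and-conquer algorithm (sort by x, recurse on halves, check the dividing strip) achieves O(n log n).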